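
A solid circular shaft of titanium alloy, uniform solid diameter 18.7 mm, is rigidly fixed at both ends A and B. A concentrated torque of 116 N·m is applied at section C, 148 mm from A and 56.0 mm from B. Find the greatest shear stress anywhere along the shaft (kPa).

65500 kPa

With uniform GJ and both ends fixed, compatibility θ_AC = θ_CB gives T_A·a = T_B·b, together with T_A + T_B = T₀.
T_A = T₀·b/(a+b) = 116.0·56.0/204.0 = 31.84 N·m; T_B = 84.16 N·m.
τ in each portion: τ_AC = 2.48×10^7 Pa, τ_CB = 6.55×10^7 Pa; maximum is in CB.
τ_max = T_CB·r/J = 84.16·0.00935/1.20×10^-8 = 6.554×10^7 Pa.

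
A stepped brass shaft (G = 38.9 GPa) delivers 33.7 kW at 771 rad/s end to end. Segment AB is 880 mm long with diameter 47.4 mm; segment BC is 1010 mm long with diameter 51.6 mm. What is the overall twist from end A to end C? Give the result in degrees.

ω = 771 rad/s, so T = P/ω = 33.7×10³ / 771.0 = 43.71 N·m.
J_AB = π(0.0474)⁴/32 = 4.96×10^-7 m⁴; J_BC = π(0.0516)⁴/32 = 6.96×10^-7 m⁴.
θ = (T/G)·Σ L_i/J_i = (43.71/38.9×10⁹)·(0.880/4.96×10^-7 + 1.01/6.96×10^-7) = 3.626×10^-3 rad.

0.208°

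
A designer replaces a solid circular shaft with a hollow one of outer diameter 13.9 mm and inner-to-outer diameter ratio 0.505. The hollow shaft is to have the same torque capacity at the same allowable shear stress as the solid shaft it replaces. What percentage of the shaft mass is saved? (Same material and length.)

Equal τ_max and T ⇒ the solid shaft needs d_s³ = d_o³(1−k⁴), so d_s = 13.9·(1−0.505⁴)^(1/3) = 13.59 mm.
Area ratio A_h/A_s = d_o²(1−k²)/d_s² = (1−k²)/(1−k⁴)^(2/3) = 0.7791.
Mass saving = 1 − 0.7791 = 22.1 %.

22.1 %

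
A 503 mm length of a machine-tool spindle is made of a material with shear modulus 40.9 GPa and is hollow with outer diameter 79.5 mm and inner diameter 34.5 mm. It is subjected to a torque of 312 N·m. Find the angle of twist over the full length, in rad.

J = π(d_o⁴ − d_i⁴)/32 = π(0.0795⁴ − 0.0345⁴)/32 = 3.783×10^-6 m⁴.
θ = T·L/(G·J) = 312.0 × 0.503 / (40.9×10⁹ × 3.783×10^-6) = 1.014×10^-3 rad.

0.00101 rad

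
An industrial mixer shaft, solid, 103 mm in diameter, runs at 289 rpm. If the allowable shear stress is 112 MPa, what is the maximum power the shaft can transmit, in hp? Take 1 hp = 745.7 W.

J = πd⁴/32 = π(0.103)⁴/32 = 1.105×10^-5 m⁴.
T_max = τ_allow·J/r = 1.12×10^8 × 1.105×10^-5 / 0.0515 = 24030 N·m.
ω = 2π·289/60 = 30.26 rad/s, so P_max = T_max·ω = 7.273×10^5 W.

975 hp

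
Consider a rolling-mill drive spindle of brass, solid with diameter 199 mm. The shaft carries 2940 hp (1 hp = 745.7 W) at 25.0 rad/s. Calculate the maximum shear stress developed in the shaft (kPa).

ω = 25.0 rad/s, so T = P/ω = 2940×745.7 / 25.00 = 87690 N·m.
J = πd⁴/32 = π(0.199)⁴/32 = 1.540×10^-4 m⁴.
τ_max = T·r/J = 87690 × 0.0995 / 1.540×10^-4 = 5.667×10^7 Pa.

56700 kPa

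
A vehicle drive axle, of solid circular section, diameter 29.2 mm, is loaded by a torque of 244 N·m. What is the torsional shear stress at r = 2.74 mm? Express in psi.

1360 psi

J = πd⁴/32 = π(0.0292)⁴/32 = 7.137×10^-8 m⁴.
Shear stress varies linearly with radius: τ = T·r/J = 244.0 × 0.00274 / 7.137×10^-8 = 9.367×10^6 Pa.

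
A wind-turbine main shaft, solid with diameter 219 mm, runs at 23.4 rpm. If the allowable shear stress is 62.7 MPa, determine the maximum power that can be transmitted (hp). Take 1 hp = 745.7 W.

425 hp

J = πd⁴/32 = π(0.219)⁴/32 = 2.258×10^-4 m⁴.
T_max = τ_allow·J/r = 6.27×10^7 × 2.258×10^-4 / 0.110 = 129300 N·m.
ω = 2π·23.4/60 = 2.450 rad/s, so P_max = T_max·ω = 3.169×10^5 W.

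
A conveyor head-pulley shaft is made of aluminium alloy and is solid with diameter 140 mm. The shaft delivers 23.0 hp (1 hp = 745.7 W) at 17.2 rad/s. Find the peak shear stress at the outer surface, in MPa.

ω = 17.2 rad/s, so T = P/ω = 23.0×745.7 / 17.20 = 997.2 N·m.
J = πd⁴/32 = π(0.140)⁴/32 = 3.771×10^-5 m⁴.
τ_max = T·r/J = 997.2 × 0.0700 / 3.771×10^-5 = 1.851×10^6 Pa.

1.85 MPa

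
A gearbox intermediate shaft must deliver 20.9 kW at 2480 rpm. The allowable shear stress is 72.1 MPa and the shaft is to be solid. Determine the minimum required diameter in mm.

ω = 2π·2480/60 = 259.7 rad/s, so T = P/ω = 20.9×10³ / 259.7 = 80.48 N·m.
For a solid shaft τ_max = 16T/(πd³), so d = (16T/(π τ_allow))^(1/3) = (16·80.48/(π·7.21×10^7))^(1/3) = 0.01785 m.

17.8 mm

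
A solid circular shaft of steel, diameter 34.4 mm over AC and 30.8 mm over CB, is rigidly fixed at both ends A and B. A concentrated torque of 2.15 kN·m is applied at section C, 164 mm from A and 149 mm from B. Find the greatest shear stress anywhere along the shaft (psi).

Compatibility: T_A·a/J_AC = T_B·b/J_CB with T_A + T_B = T₀.
J_AC = 1.37×10^-7 m⁴, J_CB = 8.83×10^-8 m⁴, so T_A = T₀·(J_AC/a)/((J_AC/a)+(J_CB/b)) = 1259 N·m, T_B = 890.7 N·m.
τ in each portion: τ_AC = 1.58×10^8 Pa, τ_CB = 1.55×10^8 Pa; maximum is in AC.
τ_max = T_AC·r/J = 1259·0.0172/1.37×10^-7 = 1.575×10^8 Pa.

22900 psi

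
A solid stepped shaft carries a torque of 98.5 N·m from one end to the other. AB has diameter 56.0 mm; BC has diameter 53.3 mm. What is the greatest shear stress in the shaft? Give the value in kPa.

Under the same torque, τ_max = 16T/(πd³) is largest where d is smallest — segment BC (d = 53.3 mm).
τ_max = 16·98.50/(π·(0.0533)³) = 3.313×10^6 Pa.

3310 kPa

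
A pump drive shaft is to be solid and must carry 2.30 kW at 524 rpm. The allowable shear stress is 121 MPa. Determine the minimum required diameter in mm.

12.1 mm

ω = 2π·524/60 = 54.87 rad/s, so T = P/ω = 2.30×10³ / 54.87 = 41.91 N·m.
For a solid shaft τ_max = 16T/(πd³), so d = (16T/(π τ_allow))^(1/3) = (16·41.91/(π·1.21×10^8))^(1/3) = 0.01208 m.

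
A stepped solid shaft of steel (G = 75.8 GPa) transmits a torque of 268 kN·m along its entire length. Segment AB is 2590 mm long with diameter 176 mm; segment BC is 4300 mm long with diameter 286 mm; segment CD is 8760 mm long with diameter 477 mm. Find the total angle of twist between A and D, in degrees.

J_AB = π(0.176)⁴/32 = 9.42×10^-5 m⁴; J_BC = π(0.286)⁴/32 = 6.57×10^-4 m⁴; J_CD = π(0.477)⁴/32 = 5.08×10^-3 m⁴.
θ = (T/G)·Σ L_i/J_i = (268000/75.8×10⁹)·(2.59/9.42×10^-5 + 4.30/6.57×10^-4 + 8.76/5.08×10^-3) = 0.1265 rad.

7.25°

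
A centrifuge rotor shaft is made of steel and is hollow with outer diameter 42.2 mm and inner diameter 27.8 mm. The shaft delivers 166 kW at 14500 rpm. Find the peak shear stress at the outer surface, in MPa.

ω = 2π·14500/60 = 1518 rad/s, so T = P/ω = 166×10³ / 1518 = 109.3 N·m.
J = π(d_o⁴ − d_i⁴)/32 = π(0.0422⁴ − 0.0278⁴)/32 = 2.527×10^-7 m⁴.
τ_max = T·r/J = 109.3 × 0.0211 / 2.527×10^-7 = 9.128×10^6 Pa.

9.13 MPa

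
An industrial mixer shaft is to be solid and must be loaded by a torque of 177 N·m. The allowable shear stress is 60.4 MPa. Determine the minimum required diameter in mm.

24.6 mm

For a solid shaft τ_max = 16T/(πd³), so d = (16T/(π τ_allow))^(1/3) = (16·177.0/(π·6.04×10^7))^(1/3) = 0.02462 m.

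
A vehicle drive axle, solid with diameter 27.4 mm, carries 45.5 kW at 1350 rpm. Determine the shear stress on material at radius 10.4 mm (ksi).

8.77 ksi

ω = 2π·1350/60 = 141.4 rad/s, so T = P/ω = 45.5×10³ / 141.4 = 321.8 N·m.
J = πd⁴/32 = π(0.0274)⁴/32 = 5.534×10^-8 m⁴.
Shear stress varies linearly with radius: τ = T·r/J = 321.8 × 0.0104 / 5.534×10^-8 = 6.049×10^7 Pa.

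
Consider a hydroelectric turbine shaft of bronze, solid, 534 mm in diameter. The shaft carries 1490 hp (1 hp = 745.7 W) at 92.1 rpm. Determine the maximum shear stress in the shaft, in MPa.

3.85 MPa

ω = 2π·92.1/60 = 9.645 rad/s, so T = P/ω = 1490×745.7 / 9.645 = 115200 N·m.
J = πd⁴/32 = π(0.534)⁴/32 = 7.983×10^-3 m⁴.
τ_max = T·r/J = 115200 × 0.267 / 7.983×10^-3 = 3.853×10^6 Pa.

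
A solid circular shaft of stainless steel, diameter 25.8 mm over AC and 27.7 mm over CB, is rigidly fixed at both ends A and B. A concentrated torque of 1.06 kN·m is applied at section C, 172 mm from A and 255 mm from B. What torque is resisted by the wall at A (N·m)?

Compatibility: T_A·a/J_AC = T_B·b/J_CB with T_A + T_B = T₀.
J_AC = 4.35×10^-8 m⁴, J_CB = 5.78×10^-8 m⁴, so T_A = T₀·(J_AC/a)/((J_AC/a)+(J_CB/b)) = 559.0 N·m, T_B = 501.0 N·m.

559 N·m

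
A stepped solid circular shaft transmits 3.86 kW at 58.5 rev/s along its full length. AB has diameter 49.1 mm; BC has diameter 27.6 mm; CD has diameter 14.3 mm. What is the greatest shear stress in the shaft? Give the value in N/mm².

18.3 N/mm²

ω = 2π·58.5 = 367.6 rad/s, so T = P/ω = 3.86×10³ / 367.6 = 10.50 N·m.
Under the same torque, τ_max = 16T/(πd³) is largest where d is smallest — segment CD (d = 14.3 mm).
τ_max = 16·10.50/(π·(0.0143)³) = 1.829×10^7 Pa.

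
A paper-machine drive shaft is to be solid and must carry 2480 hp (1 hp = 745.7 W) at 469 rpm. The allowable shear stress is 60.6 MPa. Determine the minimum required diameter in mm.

ω = 2π·469/60 = 49.11 rad/s, so T = P/ω = 2480×745.7 / 49.11 = 37650 N·m.
For a solid shaft τ_max = 16T/(πd³), so d = (16T/(π τ_allow))^(1/3) = (16·37650/(π·6.06×10^7))^(1/3) = 0.1468 m.

147 mm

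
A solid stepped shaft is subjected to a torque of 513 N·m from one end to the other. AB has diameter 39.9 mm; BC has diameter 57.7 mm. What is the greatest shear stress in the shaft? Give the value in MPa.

41.1 MPa

Under the same torque, τ_max = 16T/(πd³) is largest where d is smallest — segment AB (d = 39.9 mm).
τ_max = 16·513.0/(π·(0.0399)³) = 4.113×10^7 Pa.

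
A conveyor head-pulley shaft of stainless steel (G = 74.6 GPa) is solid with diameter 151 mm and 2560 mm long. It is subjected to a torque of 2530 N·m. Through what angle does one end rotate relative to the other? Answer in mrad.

1.70 mrad

J = πd⁴/32 = π(0.151)⁴/32 = 5.104×10^-5 m⁴.
θ = T·L/(G·J) = 2530 × 2.56 / (74.6×10⁹ × 5.104×10^-5) = 1.701×10^-3 rad.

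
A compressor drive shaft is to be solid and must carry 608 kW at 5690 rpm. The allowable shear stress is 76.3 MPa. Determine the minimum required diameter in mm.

ω = 2π·5690/60 = 595.9 rad/s, so T = P/ω = 608×10³ / 595.9 = 1020 N·m.
For a solid shaft τ_max = 16T/(πd³), so d = (16T/(π τ_allow))^(1/3) = (16·1020/(π·7.63×10^7))^(1/3) = 0.04084 m.

40.8 mm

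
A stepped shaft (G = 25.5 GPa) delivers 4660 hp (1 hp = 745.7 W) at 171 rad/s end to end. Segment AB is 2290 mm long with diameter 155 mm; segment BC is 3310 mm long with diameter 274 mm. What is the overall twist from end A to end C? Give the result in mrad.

37.0 mrad

ω = 171 rad/s, so T = P/ω = 4660×745.7 / 171.0 = 20320 N·m.
J_AB = π(0.155)⁴/32 = 5.67×10^-5 m⁴; J_BC = π(0.274)⁴/32 = 5.53×10^-4 m⁴.
θ = (T/G)·Σ L_i/J_i = (20320/25.5×10⁹)·(2.29/5.67×10^-5 + 3.31/5.53×10^-4) = 0.03697 rad.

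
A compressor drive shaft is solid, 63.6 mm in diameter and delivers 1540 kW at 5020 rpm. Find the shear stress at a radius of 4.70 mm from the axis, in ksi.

ω = 2π·5020/60 = 525.7 rad/s, so T = P/ω = 1540×10³ / 525.7 = 2929 N·m.
J = πd⁴/32 = π(0.0636)⁴/32 = 1.606×10^-6 m⁴.
Shear stress varies linearly with radius: τ = T·r/J = 2929 × 0.00470 / 1.606×10^-6 = 8.572×10^6 Pa.

1.24 ksi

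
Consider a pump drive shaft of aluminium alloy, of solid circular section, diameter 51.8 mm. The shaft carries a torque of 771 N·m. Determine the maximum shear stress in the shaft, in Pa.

J = πd⁴/32 = π(0.0518)⁴/32 = 7.068×10^-7 m⁴.
τ_max = T·r/J = 771.0 × 0.0259 / 7.068×10^-7 = 2.825×10^7 Pa.

2.83e7 Pa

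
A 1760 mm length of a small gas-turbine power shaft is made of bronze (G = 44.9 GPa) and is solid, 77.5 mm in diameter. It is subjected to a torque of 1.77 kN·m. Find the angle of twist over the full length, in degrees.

1.12°

J = πd⁴/32 = π(0.0775)⁴/32 = 3.542×10^-6 m⁴.
θ = T·L/(G·J) = 1770 × 1.76 / (44.9×10⁹ × 3.542×10^-6) = 0.01959 rad.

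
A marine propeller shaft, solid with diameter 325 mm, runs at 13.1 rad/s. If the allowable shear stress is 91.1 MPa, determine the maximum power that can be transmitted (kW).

8040 kW

J = πd⁴/32 = π(0.325)⁴/32 = 1.095×10^-3 m⁴.
T_max = τ_allow·J/r = 9.11×10^7 × 1.095×10^-3 / 0.163 = 614000 N·m.
ω = 13.1 rad/s, so P_max = T_max·ω = 8.044×10^6 W.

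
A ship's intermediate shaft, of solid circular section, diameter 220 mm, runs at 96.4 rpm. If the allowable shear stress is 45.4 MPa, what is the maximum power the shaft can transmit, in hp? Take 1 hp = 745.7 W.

J = πd⁴/32 = π(0.220)⁴/32 = 2.300×10^-4 m⁴.
T_max = τ_allow·J/r = 4.54×10^7 × 2.300×10^-4 / 0.110 = 94920 N·m.
ω = 2π·96.4/60 = 10.09 rad/s, so P_max = T_max·ω = 9.582×10^5 W.

1280 hp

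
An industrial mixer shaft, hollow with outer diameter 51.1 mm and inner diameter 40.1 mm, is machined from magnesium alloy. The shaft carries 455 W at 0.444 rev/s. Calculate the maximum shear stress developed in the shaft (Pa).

ω = 2π·0.444 = 2.790 rad/s, so T = P/ω = 455 / 2.790 = 163.1 N·m.
J = π(d_o⁴ − d_i⁴)/32 = π(0.0511⁴ − 0.0401⁴)/32 = 4.155×10^-7 m⁴.
τ_max = T·r/J = 163.1 × 0.0255 / 4.155×10^-7 = 1.003×10^7 Pa.

1.00e7 Pa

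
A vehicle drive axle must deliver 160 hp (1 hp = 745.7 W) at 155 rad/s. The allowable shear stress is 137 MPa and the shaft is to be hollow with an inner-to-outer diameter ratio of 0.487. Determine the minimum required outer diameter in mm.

31.2 mm

ω = 155 rad/s, so T = P/ω = 160×745.7 / 155.0 = 769.8 N·m.
For a hollow shaft with d_i/d_o = 0.487: τ_max = 16T/(π d_o³ (1−k⁴)), so d_o = [16T/(π τ_allow (1−k⁴))]^(1/3) = [16·769.8/(π·1.37×10^8·0.9438)]^(1/3) = 0.03118 m.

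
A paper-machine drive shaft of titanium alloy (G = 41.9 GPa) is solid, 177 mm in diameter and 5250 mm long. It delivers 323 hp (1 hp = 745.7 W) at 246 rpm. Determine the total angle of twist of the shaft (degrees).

ω = 2π·246/60 = 25.76 rad/s, so T = P/ω = 323×745.7 / 25.76 = 9350 N·m.
J = πd⁴/32 = π(0.177)⁴/32 = 9.636×10^-5 m⁴.
θ = T·L/(G·J) = 9350 × 5.25 / (41.9×10⁹ × 9.636×10^-5) = 0.01216 rad.

0.697°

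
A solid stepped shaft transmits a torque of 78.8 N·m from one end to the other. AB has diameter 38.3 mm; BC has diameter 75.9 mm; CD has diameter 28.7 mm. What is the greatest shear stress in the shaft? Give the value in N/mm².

Under the same torque, τ_max = 16T/(πd³) is largest where d is smallest — segment CD (d = 28.7 mm).
τ_max = 16·78.80/(π·(0.0287)³) = 1.698×10^7 Pa.

17.0 N/mm²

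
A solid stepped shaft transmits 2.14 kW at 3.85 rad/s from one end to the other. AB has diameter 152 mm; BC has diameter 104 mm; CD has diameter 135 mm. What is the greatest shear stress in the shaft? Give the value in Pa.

2.52e6 Pa

ω = 3.85 rad/s, so T = P/ω = 2.14×10³ / 3.850 = 555.8 N·m.
Under the same torque, τ_max = 16T/(πd³) is largest where d is smallest — segment BC (d = 104 mm).
τ_max = 16·555.8/(π·(0.104)³) = 2.517×10^6 Pa.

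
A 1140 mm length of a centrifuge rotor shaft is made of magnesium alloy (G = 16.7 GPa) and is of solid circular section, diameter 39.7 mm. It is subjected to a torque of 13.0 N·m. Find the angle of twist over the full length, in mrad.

J = πd⁴/32 = π(0.0397)⁴/32 = 2.439×10^-7 m⁴.
θ = T·L/(G·J) = 13.00 × 1.14 / (16.7×10⁹ × 2.439×10^-7) = 3.639×10^-3 rad.

3.64 mrad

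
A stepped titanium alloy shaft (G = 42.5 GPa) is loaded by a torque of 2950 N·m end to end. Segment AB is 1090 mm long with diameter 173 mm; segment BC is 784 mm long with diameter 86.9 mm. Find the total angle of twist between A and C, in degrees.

0.606°

J_AB = π(0.173)⁴/32 = 8.79×10^-5 m⁴; J_BC = π(0.0869)⁴/32 = 5.60×10^-6 m⁴.
θ = (T/G)·Σ L_i/J_i = (2950/42.5×10⁹)·(1.09/8.79×10^-5 + 0.784/5.60×10^-6) = 0.01058 rad.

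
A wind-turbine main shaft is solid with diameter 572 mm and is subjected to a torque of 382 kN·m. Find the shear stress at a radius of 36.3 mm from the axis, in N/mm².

J = πd⁴/32 = π(0.572)⁴/32 = 0.01051 m⁴.
Shear stress varies linearly with radius: τ = T·r/J = 382000 × 0.0363 / 0.01051 = 1.319×10^6 Pa.

1.32 N/mm²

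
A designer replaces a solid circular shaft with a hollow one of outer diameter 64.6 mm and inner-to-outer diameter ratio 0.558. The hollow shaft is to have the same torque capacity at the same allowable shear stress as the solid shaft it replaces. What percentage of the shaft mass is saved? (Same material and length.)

Equal τ_max and T ⇒ the solid shaft needs d_s³ = d_o³(1−k⁴), so d_s = 64.6·(1−0.558⁴)^(1/3) = 62.44 mm.
Area ratio A_h/A_s = d_o²(1−k²)/d_s² = (1−k²)/(1−k⁴)^(2/3) = 0.7371.
Mass saving = 1 − 0.7371 = 26.3 %.

26.3 %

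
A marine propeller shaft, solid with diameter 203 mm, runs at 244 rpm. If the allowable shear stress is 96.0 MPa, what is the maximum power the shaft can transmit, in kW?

4030 kW

J = πd⁴/32 = π(0.203)⁴/32 = 1.667×10^-4 m⁴.
T_max = τ_allow·J/r = 9.60×10^7 × 1.667×10^-4 / 0.102 = 157700 N·m.
ω = 2π·244/60 = 25.55 rad/s, so P_max = T_max·ω = 4.029×10^6 W.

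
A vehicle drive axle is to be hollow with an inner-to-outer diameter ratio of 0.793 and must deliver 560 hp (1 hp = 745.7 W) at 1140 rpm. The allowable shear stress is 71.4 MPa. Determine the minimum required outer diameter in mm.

ω = 2π·1140/60 = 119.4 rad/s, so T = P/ω = 560×745.7 / 119.4 = 3498 N·m.
For a hollow shaft with d_i/d_o = 0.793: τ_max = 16T/(π d_o³ (1−k⁴)), so d_o = [16T/(π τ_allow (1−k⁴))]^(1/3) = [16·3498/(π·7.14×10^7·0.6045)]^(1/3) = 0.07445 m.

74.5 mm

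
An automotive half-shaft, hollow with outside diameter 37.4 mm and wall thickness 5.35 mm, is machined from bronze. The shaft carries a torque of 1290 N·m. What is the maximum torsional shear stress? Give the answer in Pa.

1.70e8 Pa

J = π(d_o⁴ − d_i⁴)/32 = π(0.0374⁴ − 0.0267⁴)/32 = 1.422×10^-7 m⁴.
τ_max = T·r/J = 1290 × 0.0187 / 1.422×10^-7 = 1.697×10^8 Pa.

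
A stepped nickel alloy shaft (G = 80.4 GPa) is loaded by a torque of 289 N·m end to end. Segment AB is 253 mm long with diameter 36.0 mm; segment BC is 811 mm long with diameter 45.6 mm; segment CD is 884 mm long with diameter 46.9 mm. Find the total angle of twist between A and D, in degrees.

J_AB = π(0.0360)⁴/32 = 1.65×10^-7 m⁴; J_BC = π(0.0456)⁴/32 = 4.24×10^-7 m⁴; J_CD = π(0.0469)⁴/32 = 4.75×10^-7 m⁴.
θ = (T/G)·Σ L_i/J_i = (289.0/80.4×10⁹)·(0.253/1.65×10^-7 + 0.811/4.24×10^-7 + 0.884/4.75×10^-7) = 0.01907 rad.

1.09°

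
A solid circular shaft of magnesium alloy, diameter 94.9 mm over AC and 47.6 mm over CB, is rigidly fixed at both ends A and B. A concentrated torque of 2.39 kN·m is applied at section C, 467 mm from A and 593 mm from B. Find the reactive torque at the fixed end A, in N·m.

2280 N·m

Compatibility: T_A·a/J_AC = T_B·b/J_CB with T_A + T_B = T₀.
J_AC = 7.96×10^-6 m⁴, J_CB = 5.04×10^-7 m⁴, so T_A = T₀·(J_AC/a)/((J_AC/a)+(J_CB/b)) = 2277 N·m, T_B = 113.5 N·m.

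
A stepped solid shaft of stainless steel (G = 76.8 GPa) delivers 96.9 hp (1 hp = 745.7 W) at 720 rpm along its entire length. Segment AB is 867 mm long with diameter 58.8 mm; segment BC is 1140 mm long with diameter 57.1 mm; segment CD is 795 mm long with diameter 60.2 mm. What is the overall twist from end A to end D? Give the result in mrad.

30.5 mrad

ω = 2π·720/60 = 75.40 rad/s, so T = P/ω = 96.9×745.7 / 75.40 = 958.4 N·m.
J_AB = π(0.0588)⁴/32 = 1.17×10^-6 m⁴; J_BC = π(0.0571)⁴/32 = 1.04×10^-6 m⁴; J_CD = π(0.0602)⁴/32 = 1.29×10^-6 m⁴.
θ = (T/G)·Σ L_i/J_i = (958.4/76.8×10⁹)·(0.867/1.17×10^-6 + 1.14/1.04×10^-6 + 0.795/1.29×10^-6) = 0.03054 rad.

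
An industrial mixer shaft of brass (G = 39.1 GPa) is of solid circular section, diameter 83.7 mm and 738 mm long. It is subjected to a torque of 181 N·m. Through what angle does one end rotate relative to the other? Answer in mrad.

0.709 mrad

J = πd⁴/32 = π(0.0837)⁴/32 = 4.818×10^-6 m⁴.
θ = T·L/(G·J) = 181.0 × 0.738 / (39.1×10⁹ × 4.818×10^-6) = 7.090×10^-4 rad.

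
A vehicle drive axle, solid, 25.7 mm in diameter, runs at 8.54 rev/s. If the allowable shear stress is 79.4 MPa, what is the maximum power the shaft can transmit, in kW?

J = πd⁴/32 = π(0.0257)⁴/32 = 4.283×10^-8 m⁴.
T_max = τ_allow·J/r = 7.94×10^7 × 4.283×10^-8 / 0.0129 = 264.6 N·m.
ω = 2π·8.54 = 53.66 rad/s, so P_max = T_max·ω = 1.420×10^4 W.

14.2 kW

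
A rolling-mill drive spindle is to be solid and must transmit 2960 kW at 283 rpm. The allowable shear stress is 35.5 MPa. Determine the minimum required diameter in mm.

ω = 2π·283/60 = 29.64 rad/s, so T = P/ω = 2960×10³ / 29.64 = 99880 N·m.
For a solid shaft τ_max = 16T/(πd³), so d = (16T/(π τ_allow))^(1/3) = (16·99880/(π·3.55×10^7))^(1/3) = 0.2429 m.

243 mm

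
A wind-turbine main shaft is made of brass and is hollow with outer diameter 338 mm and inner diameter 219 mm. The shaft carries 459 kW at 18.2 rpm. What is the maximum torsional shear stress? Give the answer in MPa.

38.6 MPa

ω = 2π·18.2/60 = 1.906 rad/s, so T = P/ω = 459×10³ / 1.906 = 240800 N·m.
J = π(d_o⁴ − d_i⁴)/32 = π(0.338⁴ − 0.219⁴)/32 = 1.056×10^-3 m⁴.
τ_max = T·r/J = 240800 × 0.169 / 1.056×10^-3 = 3.856×10^7 Pa.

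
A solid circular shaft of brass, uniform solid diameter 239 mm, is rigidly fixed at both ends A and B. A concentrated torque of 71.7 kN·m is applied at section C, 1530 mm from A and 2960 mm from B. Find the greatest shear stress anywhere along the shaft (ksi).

With uniform GJ and both ends fixed, compatibility θ_AC = θ_CB gives T_A·a = T_B·b, together with T_A + T_B = T₀.
T_A = T₀·b/(a+b) = 71700·2960/4490 = 47270 N·m; T_B = 24430 N·m.
τ in each portion: τ_AC = 1.76×10^7 Pa, τ_CB = 9.11×10^6 Pa; maximum is in AC.
τ_max = T_AC·r/J = 47270·0.119/3.20×10^-4 = 1.763×10^7 Pa.

2.56 ksi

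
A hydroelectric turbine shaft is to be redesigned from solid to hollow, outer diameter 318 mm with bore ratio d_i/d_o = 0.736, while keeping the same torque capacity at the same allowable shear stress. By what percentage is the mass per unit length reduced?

Equal τ_max and T ⇒ the solid shaft needs d_s³ = d_o³(1−k⁴), so d_s = 318·(1−0.736⁴)^(1/3) = 283.2 mm.
Area ratio A_h/A_s = d_o²(1−k²)/d_s² = (1−k²)/(1−k⁴)^(2/3) = 0.5777.
Mass saving = 1 − 0.5777 = 42.2 %.

42.2 %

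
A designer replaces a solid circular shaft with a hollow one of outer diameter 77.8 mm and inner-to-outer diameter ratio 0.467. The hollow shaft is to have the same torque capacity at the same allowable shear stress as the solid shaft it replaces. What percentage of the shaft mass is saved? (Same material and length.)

Equal τ_max and T ⇒ the solid shaft needs d_s³ = d_o³(1−k⁴), so d_s = 77.8·(1−0.467⁴)^(1/3) = 76.55 mm.
Area ratio A_h/A_s = d_o²(1−k²)/d_s² = (1−k²)/(1−k⁴)^(2/3) = 0.8077.
Mass saving = 1 − 0.8077 = 19.2 %.

19.2 %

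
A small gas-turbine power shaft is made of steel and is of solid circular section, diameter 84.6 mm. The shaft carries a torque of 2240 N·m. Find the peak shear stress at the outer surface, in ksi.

J = πd⁴/32 = π(0.0846)⁴/32 = 5.029×10^-6 m⁴.
τ_max = T·r/J = 2240 × 0.0423 / 5.029×10^-6 = 1.884×10^7 Pa.

2.73 ksi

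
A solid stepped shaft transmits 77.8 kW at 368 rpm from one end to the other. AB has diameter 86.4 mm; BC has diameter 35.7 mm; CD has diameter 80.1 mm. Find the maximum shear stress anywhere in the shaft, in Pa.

ω = 2π·368/60 = 38.54 rad/s, so T = P/ω = 77.8×10³ / 38.54 = 2019 N·m.
Under the same torque, τ_max = 16T/(πd³) is largest where d is smallest — segment BC (d = 35.7 mm).
τ_max = 16·2019/(π·(0.0357)³) = 2.260×10^8 Pa.

2.26e8 Pa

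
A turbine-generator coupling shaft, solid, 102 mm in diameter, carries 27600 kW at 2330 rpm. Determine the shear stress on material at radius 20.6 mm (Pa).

ω = 2π·2330/60 = 244.0 rad/s, so T = P/ω = 27600×10³ / 244.0 = 113100 N·m.
J = πd⁴/32 = π(0.102)⁴/32 = 1.063×10^-5 m⁴.
Shear stress varies linearly with radius: τ = T·r/J = 113100 × 0.0206 / 1.063×10^-5 = 2.193×10^8 Pa.

2.19e8 Pa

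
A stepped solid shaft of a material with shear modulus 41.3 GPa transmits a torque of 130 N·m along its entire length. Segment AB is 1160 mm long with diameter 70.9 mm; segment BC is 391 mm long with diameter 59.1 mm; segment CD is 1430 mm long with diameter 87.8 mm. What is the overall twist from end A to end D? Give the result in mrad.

J_AB = π(0.0709)⁴/32 = 2.48×10^-6 m⁴; J_BC = π(0.0591)⁴/32 = 1.20×10^-6 m⁴; J_CD = π(0.0878)⁴/32 = 5.83×10^-6 m⁴.
θ = (T/G)·Σ L_i/J_i = (130.0/41.3×10⁹)·(1.16/2.48×10^-6 + 0.391/1.20×10^-6 + 1.43/5.83×10^-6) = 3.271×10^-3 rad.

3.27 mrad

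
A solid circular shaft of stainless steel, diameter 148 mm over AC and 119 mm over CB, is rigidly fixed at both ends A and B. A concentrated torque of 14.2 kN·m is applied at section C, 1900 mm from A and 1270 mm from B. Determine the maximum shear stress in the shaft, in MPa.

16.5 MPa

Compatibility: T_A·a/J_AC = T_B·b/J_CB with T_A + T_B = T₀.
J_AC = 4.71×10^-5 m⁴, J_CB = 1.97×10^-5 m⁴, so T_A = T₀·(J_AC/a)/((J_AC/a)+(J_CB/b)) = 8737 N·m, T_B = 5463 N·m.
τ in each portion: τ_AC = 1.37×10^7 Pa, τ_CB = 1.65×10^7 Pa; maximum is in CB.
τ_max = T_CB·r/J = 5463·0.0595/1.97×10^-5 = 1.651×10^7 Pa.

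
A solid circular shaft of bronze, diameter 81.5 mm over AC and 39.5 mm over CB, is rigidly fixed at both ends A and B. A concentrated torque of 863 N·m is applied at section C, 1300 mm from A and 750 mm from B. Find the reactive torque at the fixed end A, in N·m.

Compatibility: T_A·a/J_AC = T_B·b/J_CB with T_A + T_B = T₀.
J_AC = 4.33×10^-6 m⁴, J_CB = 2.39×10^-7 m⁴, so T_A = T₀·(J_AC/a)/((J_AC/a)+(J_CB/b)) = 787.7 N·m, T_B = 75.33 N·m.

788 N·m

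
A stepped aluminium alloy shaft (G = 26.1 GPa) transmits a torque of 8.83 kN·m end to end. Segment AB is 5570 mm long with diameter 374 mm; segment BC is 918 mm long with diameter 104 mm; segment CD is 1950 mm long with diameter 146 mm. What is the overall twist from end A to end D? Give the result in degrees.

2.45°

J_AB = π(0.374)⁴/32 = 1.92×10^-3 m⁴; J_BC = π(0.104)⁴/32 = 1.15×10^-5 m⁴; J_CD = π(0.146)⁴/32 = 4.46×10^-5 m⁴.
θ = (T/G)·Σ L_i/J_i = (8830/26.1×10⁹)·(5.57/1.92×10^-3 + 0.918/1.15×10^-5 + 1.95/4.46×10^-5) = 0.04281 rad.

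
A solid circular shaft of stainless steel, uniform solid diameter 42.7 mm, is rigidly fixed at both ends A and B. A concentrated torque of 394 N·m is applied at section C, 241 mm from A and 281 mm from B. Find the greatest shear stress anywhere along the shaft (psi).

With uniform GJ and both ends fixed, compatibility θ_AC = θ_CB gives T_A·a = T_B·b, together with T_A + T_B = T₀.
T_A = T₀·b/(a+b) = 394.0·281/522.0 = 212.1 N·m; T_B = 181.9 N·m.
τ in each portion: τ_AC = 1.39×10^7 Pa, τ_CB = 1.19×10^7 Pa; maximum is in AC.
τ_max = T_AC·r/J = 212.1·0.0214/3.26×10^-7 = 1.387×10^7 Pa.

2010 psi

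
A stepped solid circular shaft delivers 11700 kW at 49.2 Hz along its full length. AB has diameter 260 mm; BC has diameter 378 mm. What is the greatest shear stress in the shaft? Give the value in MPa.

ω = 2π·49.2 = 309.1 rad/s, so T = P/ω = 11700×10³ / 309.1 = 37850 N·m.
Under the same torque, τ_max = 16T/(πd³) is largest where d is smallest — segment AB (d = 260 mm).
τ_max = 16·37850/(π·(0.260)³) = 1.097×10^7 Pa.

11.0 MPa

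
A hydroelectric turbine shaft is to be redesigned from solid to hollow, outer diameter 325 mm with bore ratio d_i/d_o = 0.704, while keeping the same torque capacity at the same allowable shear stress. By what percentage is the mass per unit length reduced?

39.1 %

Equal τ_max and T ⇒ the solid shaft needs d_s³ = d_o³(1−k⁴), so d_s = 325·(1−0.704⁴)^(1/3) = 295.9 mm.
Area ratio A_h/A_s = d_o²(1−k²)/d_s² = (1−k²)/(1−k⁴)^(2/3) = 0.6087.
Mass saving = 1 − 0.6087 = 39.1 %.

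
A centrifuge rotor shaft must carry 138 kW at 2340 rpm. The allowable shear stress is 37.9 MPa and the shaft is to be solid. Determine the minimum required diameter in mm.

ω = 2π·2340/60 = 245.0 rad/s, so T = P/ω = 138×10³ / 245.0 = 563.2 N·m.
For a solid shaft τ_max = 16T/(πd³), so d = (16T/(π τ_allow))^(1/3) = (16·563.2/(π·3.79×10^7))^(1/3) = 0.04230 m.

42.3 mm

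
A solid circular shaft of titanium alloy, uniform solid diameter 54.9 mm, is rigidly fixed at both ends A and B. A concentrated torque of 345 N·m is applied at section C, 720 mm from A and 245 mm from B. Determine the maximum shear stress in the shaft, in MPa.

7.92 MPa

With uniform GJ and both ends fixed, compatibility θ_AC = θ_CB gives T_A·a = T_B·b, together with T_A + T_B = T₀.
T_A = T₀·b/(a+b) = 345.0·245/965.0 = 87.59 N·m; T_B = 257.4 N·m.
τ in each portion: τ_AC = 2.70×10^6 Pa, τ_CB = 7.92×10^6 Pa; maximum is in CB.
τ_max = T_CB·r/J = 257.4·0.0274/8.92×10^-7 = 7.923×10^6 Pa.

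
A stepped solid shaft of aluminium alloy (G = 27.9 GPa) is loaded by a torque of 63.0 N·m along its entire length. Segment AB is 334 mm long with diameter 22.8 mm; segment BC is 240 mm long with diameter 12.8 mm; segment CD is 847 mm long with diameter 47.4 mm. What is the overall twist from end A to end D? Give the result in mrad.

238 mrad

J_AB = π(0.0228)⁴/32 = 2.65×10^-8 m⁴; J_BC = π(0.0128)⁴/32 = 2.64×10^-9 m⁴; J_CD = π(0.0474)⁴/32 = 4.96×10^-7 m⁴.
θ = (T/G)·Σ L_i/J_i = (63.00/27.9×10⁹)·(0.334/2.65×10^-8 + 0.240/2.64×10^-9 + 0.847/4.96×10^-7) = 0.2379 rad.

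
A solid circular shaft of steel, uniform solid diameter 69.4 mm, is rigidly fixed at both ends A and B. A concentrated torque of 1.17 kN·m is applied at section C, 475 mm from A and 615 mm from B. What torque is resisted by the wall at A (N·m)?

With uniform GJ and both ends fixed, compatibility θ_AC = θ_CB gives T_A·a = T_B·b, together with T_A + T_B = T₀.
T_A = T₀·b/(a+b) = 1170·615/1090 = 660.1 N·m; T_B = 509.9 N·m.

660 N·m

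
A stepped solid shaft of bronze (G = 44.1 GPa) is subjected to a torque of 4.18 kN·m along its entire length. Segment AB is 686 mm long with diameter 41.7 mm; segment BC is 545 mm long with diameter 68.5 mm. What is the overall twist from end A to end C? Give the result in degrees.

13.9°

J_AB = π(0.0417)⁴/32 = 2.97×10^-7 m⁴; J_BC = π(0.0685)⁴/32 = 2.16×10^-6 m⁴.
θ = (T/G)·Σ L_i/J_i = (4180/44.1×10⁹)·(0.686/2.97×10^-7 + 0.545/2.16×10^-6) = 0.2429 rad.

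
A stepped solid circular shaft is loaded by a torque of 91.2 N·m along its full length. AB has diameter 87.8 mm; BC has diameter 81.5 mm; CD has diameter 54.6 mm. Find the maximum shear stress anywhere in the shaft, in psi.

Under the same torque, τ_max = 16T/(πd³) is largest where d is smallest — segment CD (d = 54.6 mm).
τ_max = 16·91.20/(π·(0.0546)³) = 2.854×10^6 Pa.

414 psi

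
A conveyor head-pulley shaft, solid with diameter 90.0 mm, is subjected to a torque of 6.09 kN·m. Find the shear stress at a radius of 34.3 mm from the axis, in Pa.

3.24e7 Pa

J = πd⁴/32 = π(0.0900)⁴/32 = 6.441×10^-6 m⁴.
Shear stress varies linearly with radius: τ = T·r/J = 6090 × 0.0343 / 6.441×10^-6 = 3.243×10^7 Pa.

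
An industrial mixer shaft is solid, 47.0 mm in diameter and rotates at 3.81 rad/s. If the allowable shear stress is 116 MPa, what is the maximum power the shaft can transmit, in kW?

9.01 kW

J = πd⁴/32 = π(0.0470)⁴/32 = 4.791×10^-7 m⁴.
T_max = τ_allow·J/r = 1.16×10^8 × 4.791×10^-7 / 0.0235 = 2365 N·m.
ω = 3.81 rad/s, so P_max = T_max·ω = 9010 W.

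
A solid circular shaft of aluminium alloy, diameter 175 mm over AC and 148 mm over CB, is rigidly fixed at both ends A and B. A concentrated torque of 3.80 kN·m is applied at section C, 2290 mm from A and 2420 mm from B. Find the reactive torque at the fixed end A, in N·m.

2560 N·m

Compatibility: T_A·a/J_AC = T_B·b/J_CB with T_A + T_B = T₀.
J_AC = 9.21×10^-5 m⁴, J_CB = 4.71×10^-5 m⁴, so T_A = T₀·(J_AC/a)/((J_AC/a)+(J_CB/b)) = 2561 N·m, T_B = 1239 N·m.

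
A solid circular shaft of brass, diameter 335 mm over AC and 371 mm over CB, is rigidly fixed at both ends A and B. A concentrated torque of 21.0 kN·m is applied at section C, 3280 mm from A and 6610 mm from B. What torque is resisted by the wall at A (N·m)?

12000 N·m

Compatibility: T_A·a/J_AC = T_B·b/J_CB with T_A + T_B = T₀.
J_AC = 1.24×10^-3 m⁴, J_CB = 1.86×10^-3 m⁴, so T_A = T₀·(J_AC/a)/((J_AC/a)+(J_CB/b)) = 12020 N·m, T_B = 8975 N·m.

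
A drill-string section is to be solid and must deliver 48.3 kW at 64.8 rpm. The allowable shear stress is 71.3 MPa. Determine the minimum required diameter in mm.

79.8 mm

ω = 2π·64.8/60 = 6.786 rad/s, so T = P/ω = 48.3×10³ / 6.786 = 7118 N·m.
For a solid shaft τ_max = 16T/(πd³), so d = (16T/(π τ_allow))^(1/3) = (16·7118/(π·7.13×10^7))^(1/3) = 0.07981 m.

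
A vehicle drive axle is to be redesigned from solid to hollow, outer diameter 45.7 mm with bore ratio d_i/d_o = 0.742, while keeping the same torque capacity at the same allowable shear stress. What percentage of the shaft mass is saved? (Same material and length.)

42.8 %

Equal τ_max and T ⇒ the solid shaft needs d_s³ = d_o³(1−k⁴), so d_s = 45.7·(1−0.742⁴)^(1/3) = 40.52 mm.
Area ratio A_h/A_s = d_o²(1−k²)/d_s² = (1−k²)/(1−k⁴)^(2/3) = 0.5718.
Mass saving = 1 − 0.5718 = 42.8 %.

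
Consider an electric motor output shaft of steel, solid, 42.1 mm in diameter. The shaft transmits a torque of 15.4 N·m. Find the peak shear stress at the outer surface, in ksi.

J = πd⁴/32 = π(0.0421)⁴/32 = 3.084×10^-7 m⁴.
τ_max = T·r/J = 15.40 × 0.0210 / 3.084×10^-7 = 1.051×10^6 Pa.

0.152 ksi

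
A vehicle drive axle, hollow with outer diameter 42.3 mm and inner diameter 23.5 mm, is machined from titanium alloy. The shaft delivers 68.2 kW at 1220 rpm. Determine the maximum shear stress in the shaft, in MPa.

ω = 2π·1220/60 = 127.8 rad/s, so T = P/ω = 68.2×10³ / 127.8 = 533.8 N·m.
J = π(d_o⁴ − d_i⁴)/32 = π(0.0423⁴ − 0.0235⁴)/32 = 2.844×10^-7 m⁴.
τ_max = T·r/J = 533.8 × 0.0211 / 2.844×10^-7 = 3.970×10^7 Pa.

39.7 MPa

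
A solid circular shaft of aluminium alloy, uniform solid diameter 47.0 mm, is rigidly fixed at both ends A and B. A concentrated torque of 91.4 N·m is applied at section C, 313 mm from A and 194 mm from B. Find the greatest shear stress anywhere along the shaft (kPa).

With uniform GJ and both ends fixed, compatibility θ_AC = θ_CB gives T_A·a = T_B·b, together with T_A + T_B = T₀.
T_A = T₀·b/(a+b) = 91.40·194/507.0 = 34.97 N·m; T_B = 56.43 N·m.
τ in each portion: τ_AC = 1.72×10^6 Pa, τ_CB = 2.77×10^6 Pa; maximum is in CB.
τ_max = T_CB·r/J = 56.43·0.0235/4.79×10^-7 = 2.768×10^6 Pa.

2770 kPa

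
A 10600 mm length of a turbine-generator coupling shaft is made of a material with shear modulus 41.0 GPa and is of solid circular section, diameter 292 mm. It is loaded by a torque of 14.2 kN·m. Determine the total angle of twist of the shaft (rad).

J = πd⁴/32 = π(0.292)⁴/32 = 7.137×10^-4 m⁴.
θ = T·L/(G·J) = 14200 × 10.6 / (41.0×10⁹ × 7.137×10^-4) = 5.144×10^-3 rad.

0.00514 rad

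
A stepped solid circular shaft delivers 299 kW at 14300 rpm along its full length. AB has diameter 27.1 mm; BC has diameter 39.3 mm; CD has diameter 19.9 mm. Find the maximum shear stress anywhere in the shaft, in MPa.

129 MPa

ω = 2π·14300/60 = 1497 rad/s, so T = P/ω = 299×10³ / 1497 = 199.7 N·m.
Under the same torque, τ_max = 16T/(πd³) is largest where d is smallest — segment CD (d = 19.9 mm).
τ_max = 16·199.7/(π·(0.0199)³) = 1.290×10^8 Pa.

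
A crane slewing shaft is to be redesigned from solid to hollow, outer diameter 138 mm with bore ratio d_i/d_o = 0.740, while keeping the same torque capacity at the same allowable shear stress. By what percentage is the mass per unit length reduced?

Equal τ_max and T ⇒ the solid shaft needs d_s³ = d_o³(1−k⁴), so d_s = 138·(1−0.740⁴)^(1/3) = 122.5 mm.
Area ratio A_h/A_s = d_o²(1−k²)/d_s² = (1−k²)/(1−k⁴)^(2/3) = 0.5738.
Mass saving = 1 − 0.5738 = 42.6 %.

42.6 %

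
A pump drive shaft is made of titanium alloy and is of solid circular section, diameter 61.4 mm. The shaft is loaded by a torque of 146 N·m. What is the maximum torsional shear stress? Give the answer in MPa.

J = πd⁴/32 = π(0.0614)⁴/32 = 1.395×10^-6 m⁴.
τ_max = T·r/J = 146.0 × 0.0307 / 1.395×10^-6 = 3.212×10^6 Pa.

3.21 MPa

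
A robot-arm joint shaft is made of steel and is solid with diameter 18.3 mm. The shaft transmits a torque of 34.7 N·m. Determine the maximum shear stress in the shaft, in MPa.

J = πd⁴/32 = π(0.0183)⁴/32 = 1.101×10^-8 m⁴.
τ_max = T·r/J = 34.70 × 0.00915 / 1.101×10^-8 = 2.884×10^7 Pa.

28.8 MPa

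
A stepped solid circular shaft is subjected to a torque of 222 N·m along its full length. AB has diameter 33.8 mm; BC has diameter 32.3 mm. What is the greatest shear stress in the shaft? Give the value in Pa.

3.36e7 Pa

Under the same torque, τ_max = 16T/(πd³) is largest where d is smallest — segment BC (d = 32.3 mm).
τ_max = 16·222.0/(π·(0.0323)³) = 3.355×10^7 Pa.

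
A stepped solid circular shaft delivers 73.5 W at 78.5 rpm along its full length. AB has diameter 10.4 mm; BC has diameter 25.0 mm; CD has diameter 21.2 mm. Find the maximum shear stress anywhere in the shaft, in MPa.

ω = 2π·78.5/60 = 8.221 rad/s, so T = P/ω = 73.5 / 8.221 = 8.941 N·m.
Under the same torque, τ_max = 16T/(πd³) is largest where d is smallest — segment AB (d = 10.4 mm).
τ_max = 16·8.941/(π·(0.0104)³) = 4.048×10^7 Pa.

40.5 MPa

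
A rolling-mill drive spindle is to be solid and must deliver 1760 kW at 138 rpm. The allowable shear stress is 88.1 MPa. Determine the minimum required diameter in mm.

ω = 2π·138/60 = 14.45 rad/s, so T = P/ω = 1760×10³ / 14.45 = 121800 N·m.
For a solid shaft τ_max = 16T/(πd³), so d = (16T/(π τ_allow))^(1/3) = (16·121800/(π·8.81×10^7))^(1/3) = 0.1917 m.

192 mm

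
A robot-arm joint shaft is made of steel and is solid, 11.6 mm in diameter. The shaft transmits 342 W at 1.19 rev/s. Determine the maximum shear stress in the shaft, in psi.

21600 psi

ω = 2π·1.19 = 7.477 rad/s, so T = P/ω = 342 / 7.477 = 45.74 N·m.
J = πd⁴/32 = π(0.0116)⁴/32 = 1.778×10^-9 m⁴.
τ_max = T·r/J = 45.74 × 0.00580 / 1.778×10^-9 = 1.492×10^8 Pa.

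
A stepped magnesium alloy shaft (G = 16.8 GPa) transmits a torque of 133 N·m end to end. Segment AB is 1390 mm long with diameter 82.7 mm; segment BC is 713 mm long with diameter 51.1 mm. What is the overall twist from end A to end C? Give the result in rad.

0.0108 rad

J_AB = π(0.0827)⁴/32 = 4.59×10^-6 m⁴; J_BC = π(0.0511)⁴/32 = 6.69×10^-7 m⁴.
θ = (T/G)·Σ L_i/J_i = (133.0/16.8×10⁹)·(1.39/4.59×10^-6 + 0.713/6.69×10^-7) = 0.01083 rad.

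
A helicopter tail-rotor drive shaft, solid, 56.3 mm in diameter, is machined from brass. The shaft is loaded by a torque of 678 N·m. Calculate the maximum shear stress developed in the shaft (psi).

J = πd⁴/32 = π(0.0563)⁴/32 = 9.864×10^-7 m⁴.
τ_max = T·r/J = 678.0 × 0.0281 / 9.864×10^-7 = 1.935×10^7 Pa.

2810 psi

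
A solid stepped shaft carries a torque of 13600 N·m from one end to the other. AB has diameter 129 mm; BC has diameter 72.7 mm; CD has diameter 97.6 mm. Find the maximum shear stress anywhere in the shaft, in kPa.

Under the same torque, τ_max = 16T/(πd³) is largest where d is smallest — segment BC (d = 72.7 mm).
τ_max = 16·13600/(π·(0.0727)³) = 1.803×10^8 Pa.

180000 kPa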